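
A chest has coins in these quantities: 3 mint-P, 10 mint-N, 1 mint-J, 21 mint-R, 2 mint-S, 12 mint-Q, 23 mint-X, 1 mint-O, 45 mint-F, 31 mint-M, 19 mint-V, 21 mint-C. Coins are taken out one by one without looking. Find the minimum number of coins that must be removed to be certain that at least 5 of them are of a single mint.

40

The 12 mints are the holes; the coins drawn are the pigeons.
To avoid 5 of any one mint, the worst case takes at most 4 of each mint, or every coin of a mint that has fewer than 4.
That gives 3 + 4 + 1 + 4 + 2 + 4 + 4 + 1 + 4 + 4 + 4 + 4 = 39 coins with no mint reaching 5.
The next coin forces some mint to 5, so 39 + 1 = 40.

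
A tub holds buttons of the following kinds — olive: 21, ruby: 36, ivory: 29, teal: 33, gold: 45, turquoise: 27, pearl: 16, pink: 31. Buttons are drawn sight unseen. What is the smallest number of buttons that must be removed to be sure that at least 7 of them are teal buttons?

212

In the worst case for collecting teal buttons, every non-teal button comes out first.
There are 21 + 36 + 29 + 45 + 27 + 16 + 31 = 205 non-teal buttons altogether.
After those, each further button must be teal, so 205 + 7 = 212 draws guarantee 7 teal buttons.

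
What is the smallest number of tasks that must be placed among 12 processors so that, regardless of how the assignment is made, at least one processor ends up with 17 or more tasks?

193

With 192 tasks one could put exactly 16 in each of the 12 processors, and no processor would reach 17.
One more task must land in a processor that already has 16, giving it 17.
So 12 × 16 + 1 = 193 tasks are required.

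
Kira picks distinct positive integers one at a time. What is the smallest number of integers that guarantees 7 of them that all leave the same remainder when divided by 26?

By pigeonhole, the 26 residue classes mod 26 are the pigeonholes.
With 156 integers one could put 6 in each residue class and have no class reach 7.
The 157th integer pushes some class to 7, so 26·6 + 1 = 157.

157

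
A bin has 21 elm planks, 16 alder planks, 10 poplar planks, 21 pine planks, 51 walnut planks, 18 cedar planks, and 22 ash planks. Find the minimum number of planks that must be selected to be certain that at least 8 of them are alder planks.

151

In the worst case for collecting alder planks, every non-alder plank comes out first.
There are 21 + 10 + 21 + 51 + 18 + 22 = 143 non-alder planks altogether.
After those, each further plank must be alder, so 143 + 8 = 151 draws guarantee 8 alder planks.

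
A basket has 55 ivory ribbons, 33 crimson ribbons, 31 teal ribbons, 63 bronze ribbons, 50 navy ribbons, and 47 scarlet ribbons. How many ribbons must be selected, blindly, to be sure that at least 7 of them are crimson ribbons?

253

In the worst case for collecting crimson ribbons, every non-crimson ribbon comes out first.
There are 55 + 31 + 63 + 50 + 47 = 246 non-crimson ribbons altogether.
After those, each further ribbon must be crimson, so 246 + 7 = 253 draws guarantee 7 crimson ribbons.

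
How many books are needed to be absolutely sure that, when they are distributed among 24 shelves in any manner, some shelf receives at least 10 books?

217

With 216 books one could put exactly 9 in each of the 24 shelves, and no shelf would reach 10.
Pigeonhole: one more book must land in a shelf that already has 9, giving it 10.
So 24 × 9 + 1 = 217 books are required.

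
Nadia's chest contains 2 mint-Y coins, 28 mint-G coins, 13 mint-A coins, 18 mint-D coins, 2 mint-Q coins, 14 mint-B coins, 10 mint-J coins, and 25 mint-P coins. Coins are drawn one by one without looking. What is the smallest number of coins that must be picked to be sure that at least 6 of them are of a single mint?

35

An adversary could hand out at most 5 coins per mint (mint-Y, mint-Q run out sooner): 2 + 5 + 5 + 5 + 2 + 5 + 5 + 5 = 34 coins and still no mint has 6.
One more coin lands in a mint already at 5, so 35 draws are enough and 34 are not.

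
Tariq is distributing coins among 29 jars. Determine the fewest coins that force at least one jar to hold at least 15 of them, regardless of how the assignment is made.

407

With 406 coins one could put exactly 14 in each of the 29 jars, and no jar would reach 15.
By the pigeonhole principle, one more coin must land in a jar that already has 14, giving it 15.
So 29 × 14 + 1 = 407 coins are required.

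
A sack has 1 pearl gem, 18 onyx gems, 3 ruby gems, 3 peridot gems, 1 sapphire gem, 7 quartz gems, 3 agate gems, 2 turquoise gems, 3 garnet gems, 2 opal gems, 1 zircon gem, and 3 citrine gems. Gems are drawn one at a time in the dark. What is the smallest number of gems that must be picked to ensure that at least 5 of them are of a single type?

31

Pigeonhole: the 12 types are the holes; the gems drawn are the pigeons.
To avoid 5 of any one type, the worst case takes at most 4 of each type, or every gem of a type that has fewer than 4.
That gives 1 + 4 + 3 + 3 + 1 + 4 + 3 + 2 + 3 + 2 + 1 + 3 = 30 gems with no type reaching 5.
The next gem forces some type to 5, so 30 + 1 = 31.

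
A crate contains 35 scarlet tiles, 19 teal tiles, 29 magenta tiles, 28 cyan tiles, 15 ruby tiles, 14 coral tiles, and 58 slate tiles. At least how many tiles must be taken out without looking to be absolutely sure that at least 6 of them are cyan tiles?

In the worst case for collecting cyan tiles, every non-cyan tile comes out first.
There are 35 + 19 + 29 + 15 + 14 + 58 = 170 non-cyan tiles altogether.
After those, each further tile must be cyan, so 170 + 6 = 176 draws guarantee 6 cyan tiles.

176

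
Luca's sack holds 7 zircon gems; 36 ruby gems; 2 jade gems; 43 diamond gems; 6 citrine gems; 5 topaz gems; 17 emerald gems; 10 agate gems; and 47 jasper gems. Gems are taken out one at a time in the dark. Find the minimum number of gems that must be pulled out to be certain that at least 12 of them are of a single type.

By pigeonhole, the 9 types are the holes; the gems drawn are the pigeons.
To avoid 12 of any one type, the worst case takes at most 11 of each type, or every gem of a type that has fewer than 11.
That gives 7 + 11 + 2 + 11 + 6 + 5 + 11 + 10 + 11 = 74 gems with no type reaching 12.
The next gem forces some type to 12, so 74 + 1 = 75.

75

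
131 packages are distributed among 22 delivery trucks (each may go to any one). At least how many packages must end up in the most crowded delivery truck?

The 22 delivery trucks are the holes and the 131 packages are the pigeons.
If every delivery truck held at most 5 packages, the total would be at most 22 × 5 = 110, which is less than 131.
So some delivery truck holds at least ⌈131/22⌉ = 6 packages.

6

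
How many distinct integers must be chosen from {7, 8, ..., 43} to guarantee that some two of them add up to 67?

28

A set avoiding the sum 67 can contain at most one of each pair {x, 67−x}, plus the 17 elements whose complement lies outside the range.
The integers 7, …, 33 (27 of them) are such a set: any two sum to at least 7+8 = 15 and at most 32+33 = 65 < 67.
Pigeonhole: any 28th integer completes one of the 10 pairs, so 28 choices force a sum of 67.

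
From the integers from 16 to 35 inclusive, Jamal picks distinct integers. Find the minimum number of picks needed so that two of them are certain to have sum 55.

Two chosen integers sum to 55 exactly when both halves of some pair {x, 55−x} with 20 ≤ x ≤ 55−x ≤ 35 are chosen — 8 such pairs.
The remaining 4 elements (those with no distinct partner in range) can never complete a 55-sum, so the worst case takes all of them and one from each pair: 4 + 8 = 12.
By pigeonhole, the 13th integer has to be the second member of some pair, so 12 + 1 = 13.

13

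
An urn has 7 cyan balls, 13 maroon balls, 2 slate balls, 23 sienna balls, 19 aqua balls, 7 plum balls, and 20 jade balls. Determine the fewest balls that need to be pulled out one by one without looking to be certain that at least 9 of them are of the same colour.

49

The 7 colours are the holes; the balls drawn are the pigeons.
To avoid 9 of any one colour, the worst case takes at most 8 of each colour, or every ball of a colour that has fewer than 8.
That gives 7 + 8 + 2 + 8 + 8 + 7 + 8 = 48 balls with no colour reaching 9.
The next ball forces some colour to 9, so 48 + 1 = 49.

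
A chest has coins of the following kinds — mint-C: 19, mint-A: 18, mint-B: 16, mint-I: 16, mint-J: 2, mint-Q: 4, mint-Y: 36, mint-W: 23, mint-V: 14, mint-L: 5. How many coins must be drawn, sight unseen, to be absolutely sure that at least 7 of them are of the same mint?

An adversary could hand out at most 6 coins per mint (mint-J, mint-Q, mint-L run out sooner): 6 + 6 + 6 + 6 + 2 + 4 + 6 + 6 + 6 + 5 = 53 coins and still no mint has 7.
By the pigeonhole principle, one more coin lands in a mint already at 6, so 54 draws are enough and 53 are not.

54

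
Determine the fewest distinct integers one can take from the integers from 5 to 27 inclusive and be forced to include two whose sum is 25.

16

Group the elements by complementary pair {x, 25−x}: {5,20}, {6,19}, {7,18}, …, giving 8 two-element pairs and 7 integers whose partner 25−x falls outside [5,27].
Treating each of those 15 groups as a pigeonhole, one can pick one integer per group — 15 integers — with no two summing to 25.
The 16th integer lands in an occupied pair, forcing a sum of 25.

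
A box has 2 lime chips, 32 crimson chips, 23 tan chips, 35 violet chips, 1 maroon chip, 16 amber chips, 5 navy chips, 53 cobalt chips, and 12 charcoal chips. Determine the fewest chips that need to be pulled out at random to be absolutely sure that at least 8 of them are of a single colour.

Pigeonhole: the 9 colours are the holes; the chips drawn are the pigeons.
To avoid 8 of any one colour, the worst case takes at most 7 of each colour, or every chip of a colour that has fewer than 7.
That gives 2 + 7 + 7 + 7 + 1 + 7 + 5 + 7 + 7 = 50 chips with no colour reaching 8.
The next chip forces some colour to 8, so 50 + 1 = 51.

51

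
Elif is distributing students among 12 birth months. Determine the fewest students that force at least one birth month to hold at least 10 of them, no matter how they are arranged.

109

With 108 students one could put exactly 9 in each of the 12 birth months, and no birth month would reach 10.
Pigeonhole: one more student must land in a birth month that already has 9, giving it 10.
So 12 × 9 + 1 = 109 students are required.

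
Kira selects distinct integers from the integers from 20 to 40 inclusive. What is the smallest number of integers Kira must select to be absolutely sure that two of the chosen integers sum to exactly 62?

Two chosen integers sum to 62 exactly when both halves of some pair {x, 62−x} with 22 ≤ x ≤ 62−x ≤ 40 are chosen — 9 such pairs.
The remaining 3 elements (those with no distinct partner in range) can never complete a 62-sum, so the worst case takes all of them and one from each pair: 3 + 9 = 12.
By pigeonhole, the 13th integer has to be the second member of some pair, so 12 + 1 = 13.

13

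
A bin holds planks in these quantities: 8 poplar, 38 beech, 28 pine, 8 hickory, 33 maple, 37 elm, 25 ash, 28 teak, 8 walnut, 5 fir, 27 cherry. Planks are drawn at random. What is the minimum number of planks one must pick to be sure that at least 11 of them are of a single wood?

100

By the pigeonhole principle, put each drawn plank into a box by wood. The largest draw with every box below 11 takes min(count, 10) from each wood; woods with fewer than 10 contribute all they have.
Σ min(cᵢ, 10) = 8 + 10 + 10 + 8 + 10 + 10 + 10 + 10 + 8 + 5 + 10 = 99.
Draw number 99 + 1 = 100 must push one box to 11.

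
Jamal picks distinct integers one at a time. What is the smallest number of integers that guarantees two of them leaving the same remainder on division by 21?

By pigeonhole, the 21 residue classes mod 21 are the pigeonholes.
With 21 integers one could put 1 in each residue class and have no class reach 2.
The 22nd integer pushes some class to 2, so 21·1 + 1 = 22.

22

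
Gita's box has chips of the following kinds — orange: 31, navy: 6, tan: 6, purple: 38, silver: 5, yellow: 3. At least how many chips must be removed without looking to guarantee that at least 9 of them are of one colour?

37

Pigeonhole: put each drawn chip into a box by colour. The largest draw with every box below 9 takes min(count, 8) from each colour; colours with fewer than 8 contribute all they have.
Σ min(cᵢ, 8) = 8 + 6 + 6 + 8 + 5 + 3 = 36.
Draw number 36 + 1 = 37 must push one box to 9.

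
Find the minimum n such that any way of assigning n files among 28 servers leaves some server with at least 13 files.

With 336 files one could put exactly 12 in each of the 28 servers, and no server would reach 13.
One more file must land in a server that already has 12, giving it 13.
So 28 × 12 + 1 = 337 files are required.

337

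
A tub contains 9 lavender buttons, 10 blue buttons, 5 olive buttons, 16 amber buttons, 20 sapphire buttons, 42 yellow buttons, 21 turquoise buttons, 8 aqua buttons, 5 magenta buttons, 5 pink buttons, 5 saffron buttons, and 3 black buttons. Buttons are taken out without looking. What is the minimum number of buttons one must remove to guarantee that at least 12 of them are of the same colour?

95

Put each drawn button into a box by colour. The largest draw with every box below 12 takes min(count, 11) from each colour; colours with fewer than 11 contribute all they have.
Σ min(cᵢ, 11) = 9 + 10 + 5 + 11 + 11 + 11 + 11 + 8 + 5 + 5 + 5 + 3 = 94.
Draw number 94 + 1 = 95 must push one box to 12.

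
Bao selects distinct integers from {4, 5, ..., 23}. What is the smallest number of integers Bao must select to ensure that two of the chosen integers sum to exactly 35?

15

A set avoiding the sum 35 can contain at most one of each pair {x, 35−x}, plus the 8 elements whose complement lies outside the range.
The integers 4, …, 17 (14 of them) are such a set: any two sum to at least 4+5 = 9 and at most 16+17 = 33 < 35.
By pigeonhole, any 15th integer completes one of the 6 pairs, so 15 choices force a sum of 35.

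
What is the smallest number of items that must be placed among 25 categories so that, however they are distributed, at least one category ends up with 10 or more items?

With 225 items one could put exactly 9 in each of the 25 categories, and no category would reach 10.
Pigeonhole: one more item must land in a category that already has 9, giving it 10.
So 25 × 9 + 1 = 226 items are required.

226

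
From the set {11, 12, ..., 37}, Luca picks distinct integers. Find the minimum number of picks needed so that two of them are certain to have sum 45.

16

Two chosen integers sum to 45 exactly when both halves of some pair {x, 45−x} with 11 ≤ x ≤ 45−x ≤ 34 are chosen — 12 such pairs.
The remaining 3 elements (those with no distinct partner in range) can never complete a 45-sum, so the worst case takes all of them and one from each pair: 3 + 12 = 15.
The 16th integer has to be the second member of some pair, so 15 + 1 = 16.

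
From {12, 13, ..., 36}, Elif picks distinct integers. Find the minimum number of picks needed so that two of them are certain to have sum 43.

Group the elements by complementary pair {x, 43−x}: {12,31}, {13,30}, {14,29}, …, giving 10 two-element pairs and 5 integers whose partner 43−x falls outside [12,36].
Treating each of those 15 groups as a pigeonhole, one can pick one integer per group — 15 integers — with no two summing to 43.
The 16th integer lands in an occupied pair, forcing a sum of 43.

16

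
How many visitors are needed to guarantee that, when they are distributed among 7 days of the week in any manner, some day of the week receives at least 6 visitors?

With 35 visitors one could put exactly 5 in each of the 7 days of the week, and no day of the week would reach 6.
One more visitor must land in a day of the week that already has 5, giving it 6.
So 7 × 5 + 1 = 36 visitors are required.

36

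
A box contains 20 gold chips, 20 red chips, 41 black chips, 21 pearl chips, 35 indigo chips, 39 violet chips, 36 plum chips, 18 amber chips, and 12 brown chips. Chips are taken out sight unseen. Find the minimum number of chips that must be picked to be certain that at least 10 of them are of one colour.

82

Pigeonhole: the 9 colours are the holes; the chips drawn are the pigeons.
To avoid 10 of any one colour, the worst case takes at most 9 of each colour.
That gives 9 + 9 + 9 + 9 + 9 + 9 + 9 + 9 + 9 = 81 chips with no colour reaching 10.
The next chip forces some colour to 10, so 81 + 1 = 82.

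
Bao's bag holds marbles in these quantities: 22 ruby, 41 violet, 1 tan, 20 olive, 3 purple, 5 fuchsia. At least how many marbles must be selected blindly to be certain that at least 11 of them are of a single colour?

An adversary could hand out at most 10 marbles per colour (tan, purple, fuchsia run out sooner): 10 + 10 + 1 + 10 + 3 + 5 = 39 marbles and still no colour has 11.
By pigeonhole, one more marble lands in a colour already at 10, so 40 draws are enough and 39 are not.

40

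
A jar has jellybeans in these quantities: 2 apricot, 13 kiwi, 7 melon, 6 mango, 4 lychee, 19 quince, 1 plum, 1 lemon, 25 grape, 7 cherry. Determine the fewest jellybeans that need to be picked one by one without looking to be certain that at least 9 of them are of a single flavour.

53

Pigeonhole: the 10 flavours are the holes; the jellybeans drawn are the pigeons.
To avoid 9 of any one flavour, the worst case takes at most 8 of each flavour, or every jellybean of a flavour that has fewer than 8.
That gives 2 + 8 + 7 + 6 + 4 + 8 + 1 + 1 + 8 + 7 = 52 jellybeans with no flavour reaching 9.
The next jellybean forces some flavour to 9, so 52 + 1 = 53.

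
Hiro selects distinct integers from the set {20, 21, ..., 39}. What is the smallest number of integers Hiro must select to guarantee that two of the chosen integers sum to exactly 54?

Two chosen integers sum to 54 exactly when both halves of some pair {x, 54−x} with 20 ≤ x ≤ 54−x ≤ 34 are chosen — 7 such pairs.
The remaining 6 elements (those with no distinct partner in range) can never complete a 54-sum, so the worst case takes all of them and one from each pair: 6 + 7 = 13.
The 14th integer has to be the second member of some pair, so 13 + 1 = 14.

14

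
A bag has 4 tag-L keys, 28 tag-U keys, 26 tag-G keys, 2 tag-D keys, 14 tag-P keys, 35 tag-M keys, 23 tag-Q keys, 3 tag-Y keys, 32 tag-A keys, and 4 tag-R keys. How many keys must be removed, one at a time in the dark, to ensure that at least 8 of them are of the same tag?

56

Pigeonhole: put each drawn key into a box by tag. The largest draw with every box below 8 takes min(count, 7) from each tag; tags with fewer than 7 contribute all they have.
Σ min(cᵢ, 7) = 4 + 7 + 7 + 2 + 7 + 7 + 7 + 3 + 7 + 4 = 55.
Draw number 55 + 1 = 56 must push one box to 8.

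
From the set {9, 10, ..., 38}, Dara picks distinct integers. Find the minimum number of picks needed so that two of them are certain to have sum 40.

20

A set avoiding the sum 40 can contain at most one of each pair {x, 40−x}, plus the 8 elements whose complement lies outside the range or equal to its own complement.
The integers 20, …, 38 (19 of them) are such a set: any two sum to at least 20+21 = 41 > 40.
By pigeonhole, any 20th integer completes one of the 11 pairs, so 20 choices force a sum of 40.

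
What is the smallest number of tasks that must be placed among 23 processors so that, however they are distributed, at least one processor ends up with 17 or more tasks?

369

With 368 tasks one could put exactly 16 in each of the 23 processors, and no processor would reach 17.
One more task must land in a processor that already has 16, giving it 17.
So 23 × 16 + 1 = 369 tasks are required.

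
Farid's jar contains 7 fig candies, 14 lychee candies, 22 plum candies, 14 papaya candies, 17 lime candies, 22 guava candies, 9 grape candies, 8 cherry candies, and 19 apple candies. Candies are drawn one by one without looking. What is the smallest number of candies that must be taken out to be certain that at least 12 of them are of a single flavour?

91

The 9 flavours are the holes; the candies drawn are the pigeons.
To avoid 12 of any one flavour, the worst case takes at most 11 of each flavour, or every candy of a flavour that has fewer than 11.
That gives 7 + 11 + 11 + 11 + 11 + 11 + 9 + 8 + 11 = 90 candies with no flavour reaching 12.
The next candy forces some flavour to 12, so 90 + 1 = 91.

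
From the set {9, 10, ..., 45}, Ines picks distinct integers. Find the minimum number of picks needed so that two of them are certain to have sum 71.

Two chosen integers sum to 71 exactly when both halves of some pair {x, 71−x} with 26 ≤ x ≤ 71−x ≤ 45 are chosen — 10 such pairs.
The remaining 17 elements (those with no distinct partner in range) can never complete a 71-sum, so the worst case takes all of them and one from each pair: 17 + 10 = 27.
The 28th integer has to be the second member of some pair, so 27 + 1 = 28.

28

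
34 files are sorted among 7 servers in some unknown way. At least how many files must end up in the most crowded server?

Pigeonhole: the 7 servers are the holes and the 34 files are the pigeons.
If every server held at most 4 files, the total would be at most 7 × 4 = 28, which is less than 34.
So some server holds at least ⌈34/7⌉ = 5 files.

5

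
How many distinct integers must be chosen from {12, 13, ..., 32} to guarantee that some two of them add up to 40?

A set avoiding the sum 40 can contain at most one of each pair {x, 40−x}, plus the 5 elements whose complement lies outside the range or equal to its own complement.
The integers 20, …, 32 (13 of them) are such a set: any two sum to at least 20+21 = 41 > 40.
By the pigeonhole principle, any 14th integer completes one of the 8 pairs, so 14 choices force a sum of 40.

14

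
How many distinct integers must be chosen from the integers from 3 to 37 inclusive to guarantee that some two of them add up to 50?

Group the elements by complementary pair {x, 50−x}: {13,37}, {14,36}, {15,35}, …, giving 12 two-element pairs, the single value 25 (it cannot pair with itself since the integers are distinct), and 10 integers whose partner 50−x falls outside [3,37].
Treating each of those 23 groups as a pigeonhole, one can pick one integer per group — 23 integers — with no two summing to 50.
The 24th integer lands in an occupied pair, forcing a sum of 50.

24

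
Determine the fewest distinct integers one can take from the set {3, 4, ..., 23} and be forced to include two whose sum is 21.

14

Group the elements by complementary pair {x, 21−x}: {3,18}, {4,17}, {5,16}, …, giving 8 two-element pairs and 5 integers whose partner 21−x falls outside [3,23].
Treating each of those 13 groups as a pigeonhole, one can pick one integer per group — 13 integers — with no two summing to 21.
The 14th integer lands in an occupied pair, forcing a sum of 21.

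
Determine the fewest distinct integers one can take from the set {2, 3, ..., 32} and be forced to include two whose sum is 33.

17

A set avoiding the sum 33 can contain at most one of each pair {x, 33−x}, plus the 1 element whose complement lies outside the range.
The integers 17, …, 32 (16 of them) are such a set: any two sum to at least 17+18 = 35 > 33.
By pigeonhole, any 17th integer completes one of the 15 pairs, so 17 choices force a sum of 33.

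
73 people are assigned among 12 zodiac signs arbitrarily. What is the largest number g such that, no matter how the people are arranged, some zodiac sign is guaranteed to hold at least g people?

The 12 zodiac signs are the holes and the 73 people are the pigeons.
If every zodiac sign held at most 6 people, the total would be at most 12 × 6 = 72, which is less than 73.
So some zodiac sign holds at least ⌈73/12⌉ = 7 people.

7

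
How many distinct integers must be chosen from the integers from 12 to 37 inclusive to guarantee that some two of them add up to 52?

Two chosen integers sum to 52 exactly when both halves of some pair {x, 52−x} with 15 ≤ x ≤ 52−x ≤ 37 are chosen — 11 such pairs.
The remaining 4 elements (those with no distinct partner in range) can never complete a 52-sum, so the worst case takes all of them and one from each pair: 4 + 11 = 15.
The 16th integer has to be the second member of some pair, so 15 + 1 = 16.

16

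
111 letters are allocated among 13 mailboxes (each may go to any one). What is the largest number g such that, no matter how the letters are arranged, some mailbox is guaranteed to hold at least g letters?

By pigeonhole, the 13 mailboxes are the holes and the 111 letters are the pigeons.
If every mailbox held at most 8 letters, the total would be at most 13 × 8 = 104, which is less than 111.
So some mailbox holds at least ⌈111/13⌉ = 9 letters.

9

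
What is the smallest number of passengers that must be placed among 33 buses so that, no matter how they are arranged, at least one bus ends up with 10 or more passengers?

With 297 passengers one could put exactly 9 in each of the 33 buses, and no bus would reach 10.
One more passenger must land in a bus that already has 9, giving it 10.
So 33 × 9 + 1 = 298 passengers are required.

298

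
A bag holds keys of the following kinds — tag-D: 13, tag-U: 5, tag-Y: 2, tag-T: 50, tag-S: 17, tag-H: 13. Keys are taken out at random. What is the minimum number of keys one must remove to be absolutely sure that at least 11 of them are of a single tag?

By the pigeonhole principle, put each drawn key into a box by tag. The largest draw with every box below 11 takes min(count, 10) from each tag; tags with fewer than 10 contribute all they have.
Σ min(cᵢ, 10) = 10 + 5 + 2 + 10 + 10 + 10 = 47.
Draw number 47 + 1 = 48 must push one box to 11.

48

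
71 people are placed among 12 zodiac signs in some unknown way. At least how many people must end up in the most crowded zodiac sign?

The 12 zodiac signs are the holes and the 71 people are the pigeons.
If every zodiac sign held at most 5 people, the total would be at most 12 × 5 = 60, which is less than 71.
So some zodiac sign holds at least ⌈71/12⌉ = 6 people.

6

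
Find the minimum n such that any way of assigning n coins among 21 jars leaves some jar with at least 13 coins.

With 252 coins one could put exactly 12 in each of the 21 jars, and no jar would reach 13.
Pigeonhole: one more coin must land in a jar that already has 12, giving it 13.
So 21 × 12 + 1 = 253 coins are required.

253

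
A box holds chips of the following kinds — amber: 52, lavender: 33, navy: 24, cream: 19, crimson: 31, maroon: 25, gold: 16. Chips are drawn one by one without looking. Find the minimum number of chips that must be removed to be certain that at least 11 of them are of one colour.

71

By the pigeonhole principle, the 7 colours are the holes; the chips drawn are the pigeons.
To avoid 11 of any one colour, the worst case takes at most 10 of each colour.
That gives 10 + 10 + 10 + 10 + 10 + 10 + 10 = 70 chips with no colour reaching 11.
The next chip forces some colour to 11, so 70 + 1 = 71.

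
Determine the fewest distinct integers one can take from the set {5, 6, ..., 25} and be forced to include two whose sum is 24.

15

Two chosen integers sum to 24 exactly when both halves of some pair {x, 24−x} with 5 ≤ x ≤ 24−x ≤ 19 are chosen — 7 such pairs.
The remaining 7 elements (those with no distinct partner in range) can never complete a 24-sum, so the worst case takes all of them and one from each pair: 7 + 7 = 14.
The 15th integer has to be the second member of some pair, so 14 + 1 = 15.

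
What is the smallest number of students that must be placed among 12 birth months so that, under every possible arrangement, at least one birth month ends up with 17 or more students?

193

With 192 students one could put exactly 16 in each of the 12 birth months, and no birth month would reach 17.
One more student must land in a birth month that already has 16, giving it 17.
So 12 × 16 + 1 = 193 students are required.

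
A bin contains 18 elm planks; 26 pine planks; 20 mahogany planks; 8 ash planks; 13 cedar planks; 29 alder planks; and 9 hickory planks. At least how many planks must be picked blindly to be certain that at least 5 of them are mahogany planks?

In the worst case for collecting mahogany planks, every non-mahogany plank comes out first.
There are 18 + 26 + 8 + 13 + 29 + 9 = 103 non-mahogany planks altogether.
After those, each further plank must be mahogany, so 103 + 5 = 108 draws guarantee 5 mahogany planks.

108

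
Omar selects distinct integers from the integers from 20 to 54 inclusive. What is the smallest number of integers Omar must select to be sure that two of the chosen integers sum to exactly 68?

Group the elements by complementary pair {x, 68−x}: {20,48}, {21,47}, {22,46}, …, giving 14 two-element pairs, the single value 34 (it cannot pair with itself since the integers are distinct), and 6 integers whose partner 68−x falls outside [20,54].
Pigeonhole: treating each of those 21 groups as a pigeonhole, one can pick one integer per group — 21 integers — with no two summing to 68.
The 22nd integer lands in an occupied pair, forcing a sum of 68.

22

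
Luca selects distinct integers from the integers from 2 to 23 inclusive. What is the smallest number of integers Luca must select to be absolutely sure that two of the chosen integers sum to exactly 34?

Group the elements by complementary pair {x, 34−x}: {11,23}, {12,22}, {13,21}, …, giving 6 two-element pairs, the single value 17 (it cannot pair with itself since the integers are distinct), and 9 integers whose partner 34−x falls outside [2,23].
By pigeonhole, treating each of those 16 groups as a pigeonhole, one can pick one integer per group — 16 integers — with no two summing to 34.
The 17th integer lands in an occupied pair, forcing a sum of 34.

17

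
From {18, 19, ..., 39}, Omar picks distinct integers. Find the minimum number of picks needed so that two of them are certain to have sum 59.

13

Group the elements by complementary pair {x, 59−x}: {20,39}, {21,38}, {22,37}, …, giving 10 two-element pairs and 2 integers whose partner 59−x falls outside [18,39].
By pigeonhole, treating each of those 12 groups as a pigeonhole, one can pick one integer per group — 12 integers — with no two summing to 59.
The 13th integer lands in an occupied pair, forcing a sum of 59.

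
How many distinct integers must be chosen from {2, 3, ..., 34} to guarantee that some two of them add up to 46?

23

A set avoiding the sum 46 can contain at most one of each pair {x, 46−x}, plus the 11 elements whose complement lies outside the range or equal to its own complement.
The integers 2, …, 23 (22 of them) are such a set: any two sum to at least 2+3 = 5 and at most 22+23 = 45 < 46.
By the pigeonhole principle, any 23rd integer completes one of the 11 pairs, so 23 choices force a sum of 46.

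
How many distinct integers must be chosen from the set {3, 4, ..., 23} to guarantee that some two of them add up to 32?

Two chosen integers sum to 32 exactly when both halves of some pair {x, 32−x} with 9 ≤ x ≤ 32−x ≤ 23 are chosen — 7 such pairs.
The remaining 7 elements (those with no distinct partner in range) can never complete a 32-sum, so the worst case takes all of them and one from each pair: 7 + 7 = 14.
The 15th integer has to be the second member of some pair, so 14 + 1 = 15.

15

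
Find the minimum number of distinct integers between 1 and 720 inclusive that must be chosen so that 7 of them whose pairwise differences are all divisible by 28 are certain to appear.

169

Integers whose pairwise differences are multiples of 28 are exactly those sharing a remainder mod 28. By the pigeonhole principle, the 28 residue classes mod 28 are the pigeonholes.
With 168 integers one could put 6 in each residue class and have no class reach 7.
The 169th integer pushes some class to 7, so 28·6 + 1 = 169.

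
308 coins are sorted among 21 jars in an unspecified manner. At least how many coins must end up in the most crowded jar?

The 21 jars are the holes and the 308 coins are the pigeons.
If every jar held at most 14 coins, the total would be at most 21 × 14 = 294, which is less than 308.
So some jar holds at least ⌈308/21⌉ = 15 coins.

15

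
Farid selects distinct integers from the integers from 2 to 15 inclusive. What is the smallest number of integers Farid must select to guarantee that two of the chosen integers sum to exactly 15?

Group the elements by complementary pair {x, 15−x}: {2,13}, {3,12}, {4,11}, …, giving 6 two-element pairs and 2 integers whose partner 15−x falls outside [2,15].
Treating each of those 8 groups as a pigeonhole, one can pick one integer per group — 8 integers — with no two summing to 15.
The 9th integer lands in an occupied pair, forcing a sum of 15.

9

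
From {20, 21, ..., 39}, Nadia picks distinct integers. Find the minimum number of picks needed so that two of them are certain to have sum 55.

Group the elements by complementary pair {x, 55−x}: {20,35}, {21,34}, {22,33}, …, giving 8 two-element pairs and 4 integers whose partner 55−x falls outside [20,39].
Treating each of those 12 groups as a pigeonhole, one can pick one integer per group — 12 integers — with no two summing to 55.
The 13th integer lands in an occupied pair, forcing a sum of 55.

13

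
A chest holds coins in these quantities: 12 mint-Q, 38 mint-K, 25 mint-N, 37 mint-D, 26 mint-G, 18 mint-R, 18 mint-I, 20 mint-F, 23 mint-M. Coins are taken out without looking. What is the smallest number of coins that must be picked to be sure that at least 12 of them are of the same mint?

An adversary could hand out at most 11 coins per mint: 11 + 11 + 11 + 11 + 11 + 11 + 11 + 11 + 11 = 99 coins and still no mint has 12.
By the pigeonhole principle, one more coin lands in a mint already at 11, so 100 draws are enough and 99 are not.

100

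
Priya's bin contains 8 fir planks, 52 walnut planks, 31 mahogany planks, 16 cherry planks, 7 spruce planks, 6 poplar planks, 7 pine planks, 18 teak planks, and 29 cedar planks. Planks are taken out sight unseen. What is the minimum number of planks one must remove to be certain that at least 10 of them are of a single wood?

The 9 woods are the holes; the planks drawn are the pigeons.
To avoid 10 of any one wood, the worst case takes at most 9 of each wood, or every plank of a wood that has fewer than 9.
That gives 8 + 9 + 9 + 9 + 7 + 6 + 7 + 9 + 9 = 73 planks with no wood reaching 10.
The next plank forces some wood to 10, so 73 + 1 = 74.

74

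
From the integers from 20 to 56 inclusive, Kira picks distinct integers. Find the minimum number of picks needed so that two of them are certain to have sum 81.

Two chosen integers sum to 81 exactly when both halves of some pair {x, 81−x} with 25 ≤ x ≤ 81−x ≤ 56 are chosen — 16 such pairs.
The remaining 5 elements (those with no distinct partner in range) can never complete a 81-sum, so the worst case takes all of them and one from each pair: 5 + 16 = 21.
The 22nd integer has to be the second member of some pair, so 21 + 1 = 22.

22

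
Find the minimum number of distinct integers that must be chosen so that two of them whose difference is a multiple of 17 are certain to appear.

Integers whose pairwise differences are multiples of 17 are exactly those sharing a remainder mod 17. The 17 residue classes mod 17 are the pigeonholes.
With 17 integers one could put 1 in each residue class and have no class reach 2.
The 18th integer pushes some class to 2, so 17·1 + 1 = 18.

18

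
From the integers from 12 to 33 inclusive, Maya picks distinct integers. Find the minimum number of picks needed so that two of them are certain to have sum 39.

15

A set avoiding the sum 39 can contain at most one of each pair {x, 39−x}, plus the 6 elements whose complement lies outside the range.
The integers 20, …, 33 (14 of them) are such a set: any two sum to at least 20+21 = 41 > 39.
By the pigeonhole principle, any 15th integer completes one of the 8 pairs, so 15 choices force a sum of 39.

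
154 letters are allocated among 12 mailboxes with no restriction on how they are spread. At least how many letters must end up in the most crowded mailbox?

13

Pigeonhole: the 12 mailboxes are the holes and the 154 letters are the pigeons.
If every mailbox held at most 12 letters, the total would be at most 12 × 12 = 144, which is less than 154.
So some mailbox holds at least ⌈154/12⌉ = 13 letters.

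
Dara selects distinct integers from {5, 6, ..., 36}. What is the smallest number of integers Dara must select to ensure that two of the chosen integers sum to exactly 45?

Group the elements by complementary pair {x, 45−x}: {9,36}, {10,35}, {11,34}, …, giving 14 two-element pairs and 4 integers whose partner 45−x falls outside [5,36].
Treating each of those 18 groups as a pigeonhole, one can pick one integer per group — 18 integers — with no two summing to 45.
The 19th integer lands in an occupied pair, forcing a sum of 45.

19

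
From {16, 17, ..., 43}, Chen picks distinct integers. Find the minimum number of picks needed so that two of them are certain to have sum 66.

19

Group the elements by complementary pair {x, 66−x}: {23,43}, {24,42}, {25,41}, …, giving 10 two-element pairs, the single value 33 (it cannot pair with itself since the integers are distinct), and 7 integers whose partner 66−x falls outside [16,43].
Pigeonhole: treating each of those 18 groups as a pigeonhole, one can pick one integer per group — 18 integers — with no two summing to 66.
The 19th integer lands in an occupied pair, forcing a sum of 66.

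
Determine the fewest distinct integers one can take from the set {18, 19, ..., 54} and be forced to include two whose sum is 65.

23

Group the elements by complementary pair {x, 65−x}: {18,47}, {19,46}, {20,45}, …, giving 15 two-element pairs and 7 integers whose partner 65−x falls outside [18,54].
Treating each of those 22 groups as a pigeonhole, one can pick one integer per group — 22 integers — with no two summing to 65.
The 23rd integer lands in an occupied pair, forcing a sum of 65.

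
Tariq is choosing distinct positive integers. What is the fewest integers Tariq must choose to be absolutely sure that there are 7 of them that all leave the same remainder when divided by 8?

By the pigeonhole principle, the 8 residue classes mod 8 are the pigeonholes.
With 48 integers one could put 6 in each residue class and have no class reach 7.
The 49th integer pushes some class to 7, so 8·6 + 1 = 49.

49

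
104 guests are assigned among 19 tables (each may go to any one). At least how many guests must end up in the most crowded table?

6

By pigeonhole, the 19 tables are the holes and the 104 guests are the pigeons.
If every table held at most 5 guests, the total would be at most 19 × 5 = 95, which is less than 104.
So some table holds at least ⌈104/19⌉ = 6 guests.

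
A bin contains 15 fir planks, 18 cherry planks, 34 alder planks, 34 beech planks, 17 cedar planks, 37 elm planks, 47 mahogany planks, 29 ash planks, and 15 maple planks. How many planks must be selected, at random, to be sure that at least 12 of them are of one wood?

100

Pigeonhole: the 9 woods are the holes; the planks drawn are the pigeons.
To avoid 12 of any one wood, the worst case takes at most 11 of each wood.
That gives 11 + 11 + 11 + 11 + 11 + 11 + 11 + 11 + 11 = 99 planks with no wood reaching 12.
The next plank forces some wood to 12, so 99 + 1 = 100.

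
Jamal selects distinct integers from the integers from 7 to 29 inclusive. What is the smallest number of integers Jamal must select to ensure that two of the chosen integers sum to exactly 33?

14

A set avoiding the sum 33 can contain at most one of each pair {x, 33−x}, plus the 3 elements whose complement lies outside the range.
The integers 17, …, 29 (13 of them) are such a set: any two sum to at least 17+18 = 35 > 33.
By the pigeonhole principle, any 14th integer completes one of the 10 pairs, so 14 choices force a sum of 33.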